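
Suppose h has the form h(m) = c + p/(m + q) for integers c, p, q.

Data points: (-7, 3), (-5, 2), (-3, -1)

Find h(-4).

(h(m) − c)(m + q) = p for each data point; the three points give a linear system in c and q, then p follows.
Solving: c = 5, q = 1, p = 12, so h(m) = 5 + 12/(m + 1).
Then h(-4) = 5 + 12/(-3) = 1.

1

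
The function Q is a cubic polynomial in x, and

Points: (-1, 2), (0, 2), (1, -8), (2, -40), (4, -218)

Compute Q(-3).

20

Write Q(x) = ax³ + bx² + cx + d; the 5 given values yield a linear system in the 4 coefficients.
Solving, Q(x) = -2x³ - 5x² - 3x + 2.
Then Q(-3) = 20.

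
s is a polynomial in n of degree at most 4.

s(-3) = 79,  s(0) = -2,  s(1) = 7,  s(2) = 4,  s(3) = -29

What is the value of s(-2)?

Write s(n) = an^4 + bn³ + cn² + dn + e; the 5 given values yield a linear system in the 5 coefficients.
Solving, the leading coefficient vanishes, and s(n) = -3n³ + 3n² + 9n - 2.
Then s(-2) = 16.

16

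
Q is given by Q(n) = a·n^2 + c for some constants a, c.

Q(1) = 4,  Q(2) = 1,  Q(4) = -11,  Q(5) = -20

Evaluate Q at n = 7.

From Q(1) = 4 and Q(2) = 1: 1a + c = 4 and 4a + c = 1.
Subtracting: 3a = -3, so a = -1; then c = 4 − (-1)·1 = 5.
So Q(n) = -1n² + 5, and Q(7) = -44.

-44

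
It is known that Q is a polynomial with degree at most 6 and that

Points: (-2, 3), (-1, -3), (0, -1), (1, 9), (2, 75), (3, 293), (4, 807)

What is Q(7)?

6285

First differences: -6, 2, 10, 66, 218, 514. Second differences: 8, 8, 56, 152, 296. Third differences: 0, 48, 96, 144. Fourth differences: 48, 48, 48.
Level-4 differences are constant, so Q has degree 4.
Fitting a degree-4 polynomial gives Q(t) = 2t^4 + 4t³ + 2t² + 2t - 1.
Then Q(7) = 6285.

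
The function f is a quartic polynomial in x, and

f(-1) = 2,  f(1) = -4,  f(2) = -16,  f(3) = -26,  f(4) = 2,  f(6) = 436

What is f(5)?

Write f(x) = ax^4 + bx³ + cx² + dx + e; the 6 given values yield a linear system in the 5 coefficients.
Solving, f(x) = x^4 - 4x³ + x - 2.
Then f(5) = 128.

128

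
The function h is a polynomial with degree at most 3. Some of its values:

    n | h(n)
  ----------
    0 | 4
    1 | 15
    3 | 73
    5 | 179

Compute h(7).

333

Write h(n) = an³ + bn² + cn + d; the 4 given values yield a linear system in the 4 coefficients.
Solving, the leading coefficient vanishes, and h(n) = 6n² + 5n + 4.
Then h(7) = 333.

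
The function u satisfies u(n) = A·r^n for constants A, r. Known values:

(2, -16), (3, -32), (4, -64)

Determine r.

Consecutive ratio: -32/(-16) = 2, and -64/(-32) = 2, so r = 2.
Then A·2^2 = -16 gives A = -4, and u(n) = -4·2^n.

2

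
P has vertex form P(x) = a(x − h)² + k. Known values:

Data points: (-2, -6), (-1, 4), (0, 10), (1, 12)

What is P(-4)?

First differences 10, 6, 2; second difference -4 = 2a, so a = -2.
Expanding, the x-coefficient is −2ah = 4h; matching it to the data gives h = 1, and then k = 12.
So P(x) = -2(x − 1)² + 12.
P(-4) = -2·(-5)² + 12 = -38.

-38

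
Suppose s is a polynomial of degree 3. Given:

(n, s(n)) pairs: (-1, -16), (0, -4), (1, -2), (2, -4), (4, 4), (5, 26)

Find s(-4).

Write s(n) = an³ + bn² + cn + d; the 6 given values yield a linear system in the 4 coefficients.
Solving, s(n) = n³ - 5n² + 6n - 4.
Then s(-4) = -172.

-172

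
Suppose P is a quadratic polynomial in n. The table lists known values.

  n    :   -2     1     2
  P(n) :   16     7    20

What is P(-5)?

Write P(n) = an² + bn + c; the 3 given values yield a linear system in the 3 coefficients.
Solving, P(n) = 4n² + n + 2.
Then P(-5) = 97.

97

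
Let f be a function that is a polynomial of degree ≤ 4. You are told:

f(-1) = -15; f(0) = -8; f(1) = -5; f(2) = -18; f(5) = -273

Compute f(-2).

Write f(t) = at^4 + bt³ + ct² + dt + e; the 5 given values yield a linear system in the 5 coefficients.
Solving, the leading coefficient vanishes, and f(t) = -2t³ - 2t² + 7t - 8.
Then f(-2) = -14.

-14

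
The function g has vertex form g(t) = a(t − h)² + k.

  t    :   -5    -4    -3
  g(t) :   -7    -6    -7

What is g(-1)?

-15

First differences 1, -1; second difference -2 = 2a, so a = -1.
Expanding, the t-coefficient is −2ah = 2h; matching it to the data gives h = -4, and then k = -6.
So g(t) = -1(t + 4)² − 6.
g(-1) = -1·3² − 6 = -15.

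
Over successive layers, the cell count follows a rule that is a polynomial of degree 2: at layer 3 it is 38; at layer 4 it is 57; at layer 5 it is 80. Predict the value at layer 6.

107

Write the value at n as g(n).
Write g(n) = an² + bn + c; the 3 given values yield a linear system in the 3 coefficients.
Solving, g(n) = 2n² + 5n + 5.
Then g(6) = 107.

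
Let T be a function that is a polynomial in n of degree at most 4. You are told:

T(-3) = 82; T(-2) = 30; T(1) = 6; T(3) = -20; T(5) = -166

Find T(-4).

176

Write T(n) = an^4 + bn³ + cn² + dn + e; the 5 given values yield a linear system in the 5 coefficients.
Solving, the leading coefficient vanishes, and T(n) = -2n³ + 3n² + n + 4.
Then T(-4) = 176.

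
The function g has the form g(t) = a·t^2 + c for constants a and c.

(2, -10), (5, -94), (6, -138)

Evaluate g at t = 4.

From g(2) = -10 and g(5) = -94: 4a + c = -10 and 25a + c = -94.
Subtracting: 21a = -84, so a = -4; then c = -10 − (-4)·4 = 6.
So g(t) = -4t² + 6, and g(4) = -58.

-58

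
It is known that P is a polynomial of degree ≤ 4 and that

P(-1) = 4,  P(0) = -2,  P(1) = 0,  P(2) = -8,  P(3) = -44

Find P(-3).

112

Write P(k) = ak^4 + bk³ + ck² + dk + e; the 5 given values yield a linear system in the 5 coefficients.
Solving, the leading coefficient vanishes, and P(k) = -3k³ + 4k² + k - 2.
Then P(-3) = 112.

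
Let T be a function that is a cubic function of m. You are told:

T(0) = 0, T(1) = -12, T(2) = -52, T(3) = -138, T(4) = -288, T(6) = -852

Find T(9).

Write T(m) = am³ + bm² + cm + d; the 6 given values yield a linear system in the 4 coefficients.
Solving, T(m) = -3m³ - 5m² - 4m.
Then T(9) = -2628.

-2628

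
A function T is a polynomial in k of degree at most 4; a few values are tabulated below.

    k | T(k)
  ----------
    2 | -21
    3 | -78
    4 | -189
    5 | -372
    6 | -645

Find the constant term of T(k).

3

First differences: -57, -111, -183, -273. Second differences: -54, -72, -90. Third differences: -18, -18.
Level-3 differences are constant, so T has degree 3.
Fitting a degree-3 polynomial gives T(k) = -3k³ + 3.
The constant term is T(0) = 3.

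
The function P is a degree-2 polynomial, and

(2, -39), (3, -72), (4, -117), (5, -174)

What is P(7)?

-324

First differences: -33, -45, -57. Second differences: -12, -12.
Level-2 differences are constant, so P has degree 2.
Fitting a degree-2 polynomial gives P(x) = -6x² - 3x - 9.
Then P(7) = -324.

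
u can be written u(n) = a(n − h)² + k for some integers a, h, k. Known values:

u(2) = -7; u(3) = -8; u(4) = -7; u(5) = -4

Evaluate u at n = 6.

1

First differences -1, 1, 3; second difference 2 = 2a, so a = 1.
Expanding, the n-coefficient is −2ah = -2h; matching it to the data gives h = 3, and then k = -8.
So u(n) = 1(n − 3)² − 8.
u(6) = 1·3² − 8 = 1.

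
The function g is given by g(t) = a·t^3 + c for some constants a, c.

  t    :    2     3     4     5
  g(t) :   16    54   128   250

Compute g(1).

From g(2) = 16 and g(3) = 54: 8a + c = 16 and 27a + c = 54.
Subtracting: 19a = 38, so a = 2; then c = 16 − 2·8 = 0.
So g(t) = 2t³ + 0, and g(1) = 2.

2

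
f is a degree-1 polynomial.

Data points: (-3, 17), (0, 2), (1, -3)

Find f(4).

-18

Write f(k) = ak + b; the 3 given values yield a linear system in the 2 coefficients.
Solving, f(k) = -5k + 2.
Then f(4) = -18.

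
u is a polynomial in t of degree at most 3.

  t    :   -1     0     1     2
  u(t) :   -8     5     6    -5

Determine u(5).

-110

First differences: 13, 1, -11. Second differences: -12, -12.
Level-2 differences are constant, so u has degree 2.
Fitting a degree-2 polynomial gives u(t) = -6t² + 7t + 5.
Then u(5) = -110.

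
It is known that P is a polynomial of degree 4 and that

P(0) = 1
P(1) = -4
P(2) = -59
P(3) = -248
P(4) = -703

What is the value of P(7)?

-5704

Write P(k) = ak^4 + bk³ + ck² + dk + e; the 5 given values yield a linear system in the 5 coefficients.
Solving, P(k) = -2k^4 - 2k³ - 5k² + 4k + 1.
Then P(7) = -5704.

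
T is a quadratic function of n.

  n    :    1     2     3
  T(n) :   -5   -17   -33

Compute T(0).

Write T(n) = an² + bn + c; the 3 given values yield a linear system in the 3 coefficients.
Solving, T(n) = -2n² - 6n + 3.
Then T(0) = 3.

3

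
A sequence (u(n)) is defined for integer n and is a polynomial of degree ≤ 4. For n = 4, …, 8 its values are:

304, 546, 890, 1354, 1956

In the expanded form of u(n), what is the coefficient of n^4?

First differences: 242, 344, 464, 602. Second differences: 102, 120, 138. Third differences: 18, 18.
Level-3 differences are constant, so u has degree 3.
Fitting a degree-3 polynomial gives u(n) = 3n³ + 6n² + 5n - 4.
The coefficient of n^4 is 0.

0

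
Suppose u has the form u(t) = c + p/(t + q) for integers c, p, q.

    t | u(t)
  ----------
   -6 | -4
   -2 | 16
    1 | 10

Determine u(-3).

(u(t) − c)(t + q) = p for each data point; the three points give a linear system in c and q, then p follows.
Solving: c = 6, q = 4, p = 20, so u(t) = 6 + 20/(t + 4).
Then u(-3) = 6 + 20/1 = 26.

26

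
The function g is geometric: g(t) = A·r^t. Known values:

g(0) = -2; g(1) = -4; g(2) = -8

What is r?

2

Consecutive ratio: -4/(-2) = 2, and -8/(-4) = 2, so r = 2.
Then A·2^0 = -2 gives A = -2, and g(t) = -2·2^t.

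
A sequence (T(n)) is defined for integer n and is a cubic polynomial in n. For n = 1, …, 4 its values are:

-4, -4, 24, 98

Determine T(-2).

Write T(n) = an³ + bn² + cn + d; the 4 given values yield a linear system in the 4 coefficients.
Solving, T(n) = 3n³ - 4n² - 9n + 6.
Then T(-2) = -16.

-16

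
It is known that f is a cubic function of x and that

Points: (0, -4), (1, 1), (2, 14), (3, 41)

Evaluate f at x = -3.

Write f(x) = ax³ + bx² + cx + d; the 4 given values yield a linear system in the 4 coefficients.
Solving, f(x) = x³ + x² + 3x - 4.
Then f(-3) = -31.

-31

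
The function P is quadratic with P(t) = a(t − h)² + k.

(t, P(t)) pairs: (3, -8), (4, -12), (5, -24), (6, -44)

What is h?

First differences -4, -12, -20; second difference -8 = 2a, so a = -4.
Expanding, the t-coefficient is −2ah = 8h; matching it to the data gives h = 3, and then k = -8.
So P(t) = -4(t − 3)² − 8.
Hence h = 3.

3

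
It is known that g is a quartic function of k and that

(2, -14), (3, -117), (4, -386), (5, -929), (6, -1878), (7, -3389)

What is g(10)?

First differences: -103, -269, -543, -949, -1511. Second differences: -166, -274, -406, -562. Third differences: -108, -132, -156. Fourth differences: -24, -24.
Level-4 differences are constant, so g has degree 4.
Fitting a degree-4 polynomial gives g(k) = -k^4 - 4k³ + 8k² - 2k + 6.
Then g(10) = -13214.

-13214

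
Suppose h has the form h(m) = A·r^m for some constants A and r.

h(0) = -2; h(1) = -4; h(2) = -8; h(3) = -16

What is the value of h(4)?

-32

Consecutive ratio: -4/(-2) = 2, and -8/(-4) = 2, so r = 2.
Then A·2^0 = -2 gives A = -2, and h(m) = -2·2^m.
h(4) = -2·2^4 = -32.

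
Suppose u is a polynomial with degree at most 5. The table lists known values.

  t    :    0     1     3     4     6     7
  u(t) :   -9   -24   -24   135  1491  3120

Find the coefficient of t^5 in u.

Write u(t) = at^5 + bt^4 + ct³ + dt² + et + p; the 6 given values yield a linear system in the 6 coefficients.
Solving, the leading coefficient vanishes, and u(t) = 2t^4 - 4t³ - 5t² - 8t - 9.
The coefficient of t^5 is 0.

0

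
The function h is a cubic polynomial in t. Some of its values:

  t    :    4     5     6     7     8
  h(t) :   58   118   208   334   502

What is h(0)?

-2

First differences: 60, 90, 126, 168. Second differences: 30, 36, 42. Third differences: 6, 6.
Level-3 differences are constant, so h has degree 3.
Fitting a degree-3 polynomial gives h(t) = t³ - t - 2.
The constant term is h(0) = -2.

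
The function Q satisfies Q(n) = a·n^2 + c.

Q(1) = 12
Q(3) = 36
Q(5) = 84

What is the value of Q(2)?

From Q(1) = 12 and Q(3) = 36: 1a + c = 12 and 9a + c = 36.
Subtracting: 8a = 24, so a = 3; then c = 12 − 3·1 = 9.
So Q(n) = 3n² + 9, and Q(2) = 21.

21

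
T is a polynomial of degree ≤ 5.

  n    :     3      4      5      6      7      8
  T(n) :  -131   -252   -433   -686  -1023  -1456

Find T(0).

First differences: -121, -181, -253, -337, -433. Second differences: -60, -72, -84, -96. Third differences: -12, -12, -12.
Level-3 differences are constant, so T has degree 3.
Fitting a degree-3 polynomial gives T(n) = -2n³ - 6n² - 5n - 8.
Then T(0) = -8.

-8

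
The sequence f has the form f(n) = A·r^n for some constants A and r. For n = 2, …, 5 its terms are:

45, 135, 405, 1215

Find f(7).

10935

Consecutive ratio: 135/45 = 3, and 405/135 = 3, so r = 3.
Then A·3^2 = 45 gives A = 5, and f(n) = 5·3^n.
f(7) = 5·3^7 = 10935.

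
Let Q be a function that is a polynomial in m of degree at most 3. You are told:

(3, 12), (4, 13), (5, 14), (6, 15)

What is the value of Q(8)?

First differences: 1, 1, 1.
Level-1 differences are constant, so Q has degree 1.
Fitting a degree-1 polynomial gives Q(m) = m + 9.
Then Q(8) = 17.

17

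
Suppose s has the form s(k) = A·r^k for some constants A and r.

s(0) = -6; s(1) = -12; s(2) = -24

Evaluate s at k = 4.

-96

Consecutive ratio: -12/(-6) = 2, and -24/(-12) = 2, so r = 2.
Then A·2^0 = -6 gives A = -6, and s(k) = -6·2^k.
s(4) = -6·2^4 = -96.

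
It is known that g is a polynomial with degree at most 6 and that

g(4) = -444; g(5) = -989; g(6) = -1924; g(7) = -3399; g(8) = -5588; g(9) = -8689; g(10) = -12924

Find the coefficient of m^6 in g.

0

Write g(m) = am^6 + bm^5 + cm^4 + dm³ + em² + pm + q; the 7 given values yield a linear system in the 7 coefficients.
Solving, the top 2 coefficients vanish, and g(m) = -m^4 - 3m³ + m² - 2m - 4.
The coefficient of m^6 is 0.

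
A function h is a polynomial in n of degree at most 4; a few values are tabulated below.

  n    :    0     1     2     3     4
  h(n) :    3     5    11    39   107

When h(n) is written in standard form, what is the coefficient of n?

Write h(n) = an^4 + bn³ + cn² + dn + e; the 5 given values yield a linear system in the 5 coefficients.
Solving, the leading coefficient vanishes, and h(n) = 3n³ - 7n² + 6n + 3.
The coefficient of n is 6.

6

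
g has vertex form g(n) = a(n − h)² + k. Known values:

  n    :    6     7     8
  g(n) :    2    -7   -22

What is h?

5

First differences -9, -15; second difference -6 = 2a, so a = -3.
Expanding, the n-coefficient is −2ah = 6h; matching it to the data gives h = 5, and then k = 5.
So g(n) = -3(n − 5)² + 5.
Hence h = 5.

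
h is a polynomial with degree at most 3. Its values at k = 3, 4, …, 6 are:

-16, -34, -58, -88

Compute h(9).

Write h(k) = ak³ + bk² + ck + d; the 4 given values yield a linear system in the 4 coefficients.
Solving, the leading coefficient vanishes, and h(k) = -3k² + 3k + 2.
Then h(9) = -214.

-214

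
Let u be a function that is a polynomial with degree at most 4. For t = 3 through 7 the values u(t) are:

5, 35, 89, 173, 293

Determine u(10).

929

First differences: 30, 54, 84, 120. Second differences: 24, 30, 36. Third differences: 6, 6.
Level-3 differences are constant, so u has degree 3.
Fitting a degree-3 polynomial gives u(t) = t³ - 7t - 1.
Then u(10) = 929.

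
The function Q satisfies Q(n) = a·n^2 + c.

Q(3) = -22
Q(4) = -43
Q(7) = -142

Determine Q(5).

From Q(3) = -22 and Q(4) = -43: 9a + c = -22 and 16a + c = -43.
Subtracting: 7a = -21, so a = -3; then c = -22 − (-3)·9 = 5.
So Q(n) = -3n² + 5, and Q(5) = -70.

-70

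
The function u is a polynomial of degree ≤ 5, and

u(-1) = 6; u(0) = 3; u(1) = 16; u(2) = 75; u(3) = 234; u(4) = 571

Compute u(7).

Write u(t) = at^5 + bt^4 + ct³ + dt² + et + p; the 6 given values yield a linear system in the 6 coefficients.
Solving, the leading coefficient vanishes, and u(t) = t^4 + 3t³ + 7t² + 2t + 3.
Then u(7) = 3790.

3790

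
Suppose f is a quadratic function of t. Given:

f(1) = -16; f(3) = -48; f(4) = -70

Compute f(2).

Write f(t) = at² + bt + c; the 3 given values yield a linear system in the 3 coefficients.
Solving, f(t) = -2t² - 8t - 6.
Then f(2) = -30.

-30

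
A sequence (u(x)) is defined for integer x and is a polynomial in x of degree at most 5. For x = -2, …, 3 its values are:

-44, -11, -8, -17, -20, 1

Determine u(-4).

First differences: 33, 3, -9, -3, 21. Second differences: -30, -12, 6, 24. Third differences: 18, 18, 18.
Level-3 differences are constant, so u has degree 3.
Fitting a degree-3 polynomial gives u(x) = 3x³ - 6x² - 6x - 8.
Then u(-4) = -272.

-272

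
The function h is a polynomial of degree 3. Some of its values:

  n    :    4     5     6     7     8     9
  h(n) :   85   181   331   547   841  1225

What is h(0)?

1

Write h(n) = an³ + bn² + cn + d; the 6 given values yield a linear system in the 4 coefficients.
Solving, h(n) = 2n³ - 3n² + n + 1.
The constant term is h(0) = 1.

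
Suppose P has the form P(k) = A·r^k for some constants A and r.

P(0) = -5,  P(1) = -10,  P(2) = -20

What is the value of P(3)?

Consecutive ratio: -10/(-5) = 2, and -20/(-10) = 2, so r = 2.
Then A·2^0 = -5 gives A = -5, and P(k) = -5·2^k.
P(3) = -5·2^3 = -40.

-40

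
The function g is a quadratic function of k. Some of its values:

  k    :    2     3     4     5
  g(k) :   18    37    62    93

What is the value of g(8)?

First differences: 19, 25, 31. Second differences: 6, 6.
Level-2 differences are constant, so g has degree 2.
Fitting a degree-2 polynomial gives g(k) = 3k² + 4k - 2.
Then g(8) = 222.

222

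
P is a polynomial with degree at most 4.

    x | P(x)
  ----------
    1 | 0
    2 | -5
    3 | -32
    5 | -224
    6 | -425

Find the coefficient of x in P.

-5

Write P(x) = ax^4 + bx³ + cx² + dx + e; the 5 given values yield a linear system in the 5 coefficients.
Solving, the leading coefficient vanishes, and P(x) = -3x³ + 7x² - 5x + 1.
The coefficient of x is -5.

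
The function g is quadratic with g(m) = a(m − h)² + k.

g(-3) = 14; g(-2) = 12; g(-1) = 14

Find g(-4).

20

First differences -2, 2; second difference 4 = 2a, so a = 2.
Expanding, the m-coefficient is −2ah = -4h; matching it to the data gives h = -2, and then k = 12.
So g(m) = 2(m + 2)² + 12.
g(-4) = 2·(-2)² + 12 = 20.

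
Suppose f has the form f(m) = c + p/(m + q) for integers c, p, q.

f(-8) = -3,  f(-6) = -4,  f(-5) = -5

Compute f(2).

(f(m) − c)(m + q) = p for each data point; the three points give a linear system in c and q, then p follows.
Solving: c = -1, q = 2, p = 12, so f(m) = -1 + 12/(m + 2).
Then f(2) = -1 + 12/4 = 2.

2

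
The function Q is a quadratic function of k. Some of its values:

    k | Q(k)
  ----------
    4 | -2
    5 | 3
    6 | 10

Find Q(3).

Write Q(k) = ak² + bk + c; the 3 given values yield a linear system in the 3 coefficients.
Solving, Q(k) = k² - 4k - 2.
Then Q(3) = -5.

-5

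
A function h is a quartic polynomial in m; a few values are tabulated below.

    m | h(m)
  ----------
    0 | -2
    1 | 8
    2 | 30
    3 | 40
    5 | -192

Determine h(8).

Write h(m) = am^4 + bm³ + cm² + dm + e; the 5 given values yield a linear system in the 5 coefficients.
Solving, h(m) = -m^4 + 2m³ + 7m² + 2m - 2.
Then h(8) = -2610.

-2610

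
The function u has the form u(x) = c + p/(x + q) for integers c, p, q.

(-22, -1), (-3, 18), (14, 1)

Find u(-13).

(u(x) − c)(x + q) = p for each data point; the three points give a linear system in c and q, then p follows.
Solving: c = 0, q = 4, p = 18, so u(x) = 18/(x + 4).
Then u(-13) = 0 + 18/(-9) = -2.

-2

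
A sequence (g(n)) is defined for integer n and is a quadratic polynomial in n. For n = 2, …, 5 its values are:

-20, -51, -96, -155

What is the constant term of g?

0

First differences: -31, -45, -59. Second differences: -14, -14.
Level-2 differences are constant, so g has degree 2.
Fitting a degree-2 polynomial gives g(n) = -7n² + 4n.
The constant term is g(0) = 0.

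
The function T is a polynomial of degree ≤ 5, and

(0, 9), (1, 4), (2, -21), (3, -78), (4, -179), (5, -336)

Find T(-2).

7

Write T(n) = an^5 + bn^4 + cn³ + dn² + en + p; the 6 given values yield a linear system in the 6 coefficients.
Solving, the top 2 coefficients vanish, and T(n) = -2n³ - 4n² + n + 9.
Then T(-2) = 7.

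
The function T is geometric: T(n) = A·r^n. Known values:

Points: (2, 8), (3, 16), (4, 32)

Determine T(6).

128

Consecutive ratio: 16/8 = 2, and 32/16 = 2, so r = 2.
Then A·2^2 = 8 gives A = 2, and T(n) = 2·2^n.
T(6) = 2·2^6 = 128.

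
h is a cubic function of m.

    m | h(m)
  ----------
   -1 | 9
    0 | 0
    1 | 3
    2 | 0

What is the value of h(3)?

-27

Write h(m) = am³ + bm² + cm + d; the 4 given values yield a linear system in the 4 coefficients.
Solving, h(m) = -3m³ + 6m².
Then h(3) = -27.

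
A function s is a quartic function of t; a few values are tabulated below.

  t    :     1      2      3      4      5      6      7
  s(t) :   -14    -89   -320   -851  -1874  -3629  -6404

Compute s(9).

-16406

Write s(t) = at^4 + bt³ + ct² + dt + e; the 7 given values yield a linear system in the 5 coefficients.
Solving, s(t) = -2t^4 - 4t³ - 4t² - 5t + 1.
Then s(9) = -16406.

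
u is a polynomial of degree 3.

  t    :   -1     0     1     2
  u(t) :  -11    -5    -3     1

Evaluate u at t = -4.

Write u(t) = at³ + bt² + ct + d; the 4 given values yield a linear system in the 4 coefficients.
Solving, u(t) = t³ - 2t² + 3t - 5.
Then u(-4) = -113.

-113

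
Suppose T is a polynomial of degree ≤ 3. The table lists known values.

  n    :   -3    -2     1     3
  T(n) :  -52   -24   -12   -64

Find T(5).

Write T(n) = an³ + bn² + cn + d; the 4 given values yield a linear system in the 4 coefficients.
Solving, the leading coefficient vanishes, and T(n) = -6n² - 2n - 4.
Then T(5) = -164.

-164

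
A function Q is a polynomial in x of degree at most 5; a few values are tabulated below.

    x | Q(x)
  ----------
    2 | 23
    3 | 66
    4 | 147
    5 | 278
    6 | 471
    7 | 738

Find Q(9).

1542

First differences: 43, 81, 131, 193, 267. Second differences: 38, 50, 62, 74. Third differences: 12, 12, 12.
Level-3 differences are constant, so Q has degree 3.
Fitting a degree-3 polynomial gives Q(x) = 2x³ + x² + 3.
Then Q(9) = 1542.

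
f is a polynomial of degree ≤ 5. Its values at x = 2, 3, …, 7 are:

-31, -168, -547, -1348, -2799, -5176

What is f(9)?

-14052

First differences: -137, -379, -801, -1451, -2377. Second differences: -242, -422, -650, -926. Third differences: -180, -228, -276. Fourth differences: -48, -48.
Level-4 differences are constant, so f has degree 4.
Fitting a degree-4 polynomial gives f(x) = -2x^4 - 2x³ + 7x² - 4x - 3.
Then f(9) = -14052.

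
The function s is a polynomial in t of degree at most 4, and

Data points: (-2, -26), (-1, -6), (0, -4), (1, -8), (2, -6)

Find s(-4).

-168

First differences: 20, 2, -4, 2. Second differences: -18, -6, 6. Third differences: 12, 12.
Level-3 differences are constant, so s has degree 3.
Fitting a degree-3 polynomial gives s(t) = 2t³ - 3t² - 3t - 4.
Then s(-4) = -168.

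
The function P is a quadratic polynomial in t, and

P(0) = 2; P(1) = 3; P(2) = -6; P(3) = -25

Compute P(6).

-142

First differences: 1, -9, -19. Second differences: -10, -10.
Level-2 differences are constant, so P has degree 2.
Fitting a degree-2 polynomial gives P(t) = -5t² + 6t + 2.
Then P(6) = -142.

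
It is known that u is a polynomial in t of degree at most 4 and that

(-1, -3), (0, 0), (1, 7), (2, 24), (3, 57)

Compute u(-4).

-48

First differences: 3, 7, 17, 33. Second differences: 4, 10, 16. Third differences: 6, 6.
Level-3 differences are constant, so u has degree 3.
Fitting a degree-3 polynomial gives u(t) = t³ + 2t² + 4t.
Then u(-4) = -48.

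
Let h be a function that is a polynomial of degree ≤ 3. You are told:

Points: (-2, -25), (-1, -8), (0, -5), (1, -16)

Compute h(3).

-80

Write h(m) = am³ + bm² + cm + d; the 4 given values yield a linear system in the 4 coefficients.
Solving, the leading coefficient vanishes, and h(m) = -7m² - 4m - 5.
Then h(3) = -80.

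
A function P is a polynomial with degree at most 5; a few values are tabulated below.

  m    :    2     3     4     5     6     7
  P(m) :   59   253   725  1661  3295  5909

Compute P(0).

1

Write P(m) = am^5 + bm^4 + cm³ + dm² + em + p; the 6 given values yield a linear system in the 6 coefficients.
Solving, the leading coefficient vanishes, and P(m) = 2m^4 + 3m³ + 2m² - 3m + 1.
Then P(0) = 1.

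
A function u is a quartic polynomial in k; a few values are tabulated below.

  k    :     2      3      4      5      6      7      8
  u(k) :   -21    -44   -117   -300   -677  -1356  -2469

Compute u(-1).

-12

First differences: -23, -73, -183, -377, -679, -1113. Second differences: -50, -110, -194, -302, -434. Third differences: -60, -84, -108, -132. Fourth differences: -24, -24, -24.
Level-4 differences are constant, so u has degree 4.
Fitting a degree-4 polynomial gives u(k) = -k^4 + 4k³ - 6k² - 4k - 5.
Then u(-1) = -12.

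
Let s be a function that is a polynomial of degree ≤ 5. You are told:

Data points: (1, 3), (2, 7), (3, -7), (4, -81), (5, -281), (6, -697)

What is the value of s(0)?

First differences: 4, -14, -74, -200, -416. Second differences: -18, -60, -126, -216. Third differences: -42, -66, -90. Fourth differences: -24, -24.
Level-4 differences are constant, so s has degree 4.
Fitting a degree-4 polynomial gives s(t) = -t^4 + 3t³ - 2t² + 4t - 1.
Then s(0) = -1.

-1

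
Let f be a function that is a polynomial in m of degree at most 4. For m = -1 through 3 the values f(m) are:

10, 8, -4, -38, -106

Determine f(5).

First differences: -2, -12, -34, -68. Second differences: -10, -22, -34. Third differences: -12, -12.
Level-3 differences are constant, so f has degree 3.
Fitting a degree-3 polynomial gives f(m) = -2m³ - 5m² - 5m + 8.
Then f(5) = -392.

-392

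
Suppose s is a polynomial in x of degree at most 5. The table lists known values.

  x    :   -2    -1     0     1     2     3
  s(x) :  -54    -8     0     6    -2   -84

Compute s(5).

-950

Write s(x) = ax^5 + bx^4 + cx³ + dx² + ex + p; the 6 given values yield a linear system in the 6 coefficients.
Solving, the leading coefficient vanishes, and s(x) = -2x^4 + 2x³ + x² + 5x.
Then s(5) = -950.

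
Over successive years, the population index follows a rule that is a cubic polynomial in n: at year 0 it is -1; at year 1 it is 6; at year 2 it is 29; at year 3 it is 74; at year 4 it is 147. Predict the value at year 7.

594

Write the value at n as f(n).
First differences: 7, 23, 45, 73. Second differences: 16, 22, 28. Third differences: 6, 6.
Level-3 differences are constant, so f has degree 3.
Fitting a degree-3 polynomial gives f(n) = n³ + 5n² + n - 1.
Then f(7) = 594.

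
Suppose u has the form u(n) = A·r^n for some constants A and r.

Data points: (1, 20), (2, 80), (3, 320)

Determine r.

Consecutive ratio: 80/20 = 4, and 320/80 = 4, so r = 4.
Then A·4^1 = 20 gives A = 5, and u(n) = 5·4^n.

4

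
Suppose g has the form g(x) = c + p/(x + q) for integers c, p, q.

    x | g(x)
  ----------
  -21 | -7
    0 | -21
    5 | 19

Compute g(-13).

-8

(g(x) − c)(x + q) = p for each data point; the three points give a linear system in c and q, then p follows.
Solving: c = -5, q = -3, p = 48, so g(x) = -5 + 48/(x − 3).
Then g(-13) = -5 + 48/(-16) = -8.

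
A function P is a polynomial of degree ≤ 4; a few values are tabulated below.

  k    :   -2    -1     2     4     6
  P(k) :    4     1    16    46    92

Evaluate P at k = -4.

Write P(k) = ak^4 + bk³ + ck² + dk + e; the 5 given values yield a linear system in the 5 coefficients.
Solving, the top 2 coefficients vanish, and P(k) = 2k² + 3k + 2.
Then P(-4) = 22.

22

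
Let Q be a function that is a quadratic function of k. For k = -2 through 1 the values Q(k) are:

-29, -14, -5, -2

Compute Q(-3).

First differences: 15, 9, 3. Second differences: -6, -6.
Level-2 differences are constant, so Q has degree 2.
Fitting a degree-2 polynomial gives Q(k) = -3k² + 6k - 5.
Then Q(-3) = -50.

-50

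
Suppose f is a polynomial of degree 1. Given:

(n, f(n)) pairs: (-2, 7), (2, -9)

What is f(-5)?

19

Write f(n) = an + b; the 2 given values yield a linear system in the 2 coefficients.
Solving, f(n) = -4n - 1.
Then f(-5) = 19.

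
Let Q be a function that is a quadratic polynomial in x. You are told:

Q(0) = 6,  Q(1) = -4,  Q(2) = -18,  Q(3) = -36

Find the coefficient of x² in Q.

-2

First differences: -10, -14, -18. Second differences: -4, -4.
Level-2 differences are constant, so Q has degree 2.
Fitting a degree-2 polynomial gives Q(x) = -2x² - 8x + 6.
The coefficient of x² is -2.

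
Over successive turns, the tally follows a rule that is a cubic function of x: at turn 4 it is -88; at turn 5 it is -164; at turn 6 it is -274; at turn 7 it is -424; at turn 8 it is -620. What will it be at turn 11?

-1544

Write the value at x as f(x).
Write f(x) = ax³ + bx² + cx + d; the 5 given values yield a linear system in the 4 coefficients.
Solving, f(x) = -x³ - 2x² + 3x - 4.
Then f(11) = -1544.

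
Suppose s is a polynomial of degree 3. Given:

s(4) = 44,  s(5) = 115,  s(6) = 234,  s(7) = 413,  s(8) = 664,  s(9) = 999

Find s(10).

1430

First differences: 71, 119, 179, 251, 335. Second differences: 48, 60, 72, 84. Third differences: 12, 12, 12.
Level-3 differences are constant, so s has degree 3.
Extending the table by one column gives the next first difference 431, so s(10) = 999 + 431 = 1430.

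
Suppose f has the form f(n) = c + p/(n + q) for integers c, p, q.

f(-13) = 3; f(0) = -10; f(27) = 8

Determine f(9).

14

(f(n) − c)(n + q) = p for each data point; the three points give a linear system in c and q, then p follows.
Solving: c = 6, q = -3, p = 48, so f(n) = 6 + 48/(n − 3).
Then f(9) = 6 + 48/6 = 14.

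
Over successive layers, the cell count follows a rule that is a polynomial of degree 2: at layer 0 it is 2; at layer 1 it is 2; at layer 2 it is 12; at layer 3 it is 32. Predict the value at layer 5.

102

Write the value at m as P(m).
First differences: 0, 10, 20. Second differences: 10, 10.
Level-2 differences are constant, so P has degree 2.
Fitting a degree-2 polynomial gives P(m) = 5m² - 5m + 2.
Then P(5) = 102.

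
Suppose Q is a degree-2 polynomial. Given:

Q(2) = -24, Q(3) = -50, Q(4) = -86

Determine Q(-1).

Write Q(n) = an² + bn + c; the 3 given values yield a linear system in the 3 coefficients.
Solving, Q(n) = -5n² - n - 2.
Then Q(-1) = -6.

-6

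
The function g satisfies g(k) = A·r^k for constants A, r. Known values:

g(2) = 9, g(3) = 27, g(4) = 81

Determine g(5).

Consecutive ratio: 27/9 = 3, and 81/27 = 3, so r = 3.
Then A·3^2 = 9 gives A = 1, and g(k) = 1·3^k.
g(5) = 1·3^5 = 243.

243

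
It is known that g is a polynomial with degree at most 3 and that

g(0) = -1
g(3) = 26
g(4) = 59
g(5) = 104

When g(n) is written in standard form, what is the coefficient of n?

-9

Write g(n) = an³ + bn² + cn + d; the 4 given values yield a linear system in the 4 coefficients.
Solving, the leading coefficient vanishes, and g(n) = 6n² - 9n - 1.
The coefficient of n is -9.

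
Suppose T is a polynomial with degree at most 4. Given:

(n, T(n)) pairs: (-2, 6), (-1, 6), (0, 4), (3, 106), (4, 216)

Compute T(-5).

Write T(n) = an^4 + bn³ + cn² + dn + e; the 5 given values yield a linear system in the 5 coefficients.
Solving, the leading coefficient vanishes, and T(n) = 2n³ + 5n² + n + 4.
Then T(-5) = -126.

-126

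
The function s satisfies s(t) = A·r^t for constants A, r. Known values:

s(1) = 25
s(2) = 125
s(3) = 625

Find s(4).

Consecutive ratio: 125/25 = 5, and 625/125 = 5, so r = 5.
Then A·5^1 = 25 gives A = 5, and s(t) = 5·5^t.
s(4) = 5·5^4 = 3125.

3125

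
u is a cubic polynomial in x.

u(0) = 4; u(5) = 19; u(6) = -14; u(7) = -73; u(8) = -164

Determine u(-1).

7

Write u(x) = ax³ + bx² + cx + d; the 5 given values yield a linear system in the 4 coefficients.
Solving, u(x) = -x³ + 5x² + 3x + 4.
Then u(-1) = 7.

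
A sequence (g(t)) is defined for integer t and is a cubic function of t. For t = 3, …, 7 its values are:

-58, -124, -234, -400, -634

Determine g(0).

-4

Write g(t) = at³ + bt² + ct + d; the 5 given values yield a linear system in the 4 coefficients.
Solving, g(t) = -2t³ + 2t² - 6t - 4.
Then g(0) = -4.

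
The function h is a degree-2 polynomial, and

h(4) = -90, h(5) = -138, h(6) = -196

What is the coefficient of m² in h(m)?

-5

Write h(m) = am² + bm + c; the 3 given values yield a linear system in the 3 coefficients.
Solving, h(m) = -5m² - 3m + 2.
The coefficient of m² is -5.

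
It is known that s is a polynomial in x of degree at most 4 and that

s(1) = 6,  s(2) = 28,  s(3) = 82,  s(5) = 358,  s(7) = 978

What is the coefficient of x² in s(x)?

Write s(x) = ax^4 + bx³ + cx² + dx + e; the 5 given values yield a linear system in the 5 coefficients.
Solving, the leading coefficient vanishes, and s(x) = 3x³ - 2x² + 7x - 2.
The coefficient of x² is -2.

-2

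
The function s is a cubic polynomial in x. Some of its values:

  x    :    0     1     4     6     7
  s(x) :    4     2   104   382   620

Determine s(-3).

Write s(x) = ax³ + bx² + cx + d; the 5 given values yield a linear system in the 4 coefficients.
Solving, s(x) = 2x³ - x² - 3x + 4.
Then s(-3) = -50.

-50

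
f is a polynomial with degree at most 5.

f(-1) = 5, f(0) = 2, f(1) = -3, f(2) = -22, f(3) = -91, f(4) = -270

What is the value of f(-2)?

-6

Write f(x) = ax^5 + bx^4 + cx³ + dx² + ex + p; the 6 given values yield a linear system in the 6 coefficients.
Solving, the leading coefficient vanishes, and f(x) = -x^4 - 4x + 2.
Then f(-2) = -6.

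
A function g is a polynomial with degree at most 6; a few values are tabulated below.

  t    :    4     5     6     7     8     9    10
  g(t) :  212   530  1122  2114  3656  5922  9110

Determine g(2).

14

First differences: 318, 592, 992, 1542, 2266, 3188. Second differences: 274, 400, 550, 724, 922. Third differences: 126, 150, 174, 198. Fourth differences: 24, 24, 24.
Level-4 differences are constant, so g has degree 4.
Fitting a degree-4 polynomial gives g(t) = t^4 - t³ + t² + t.
Then g(2) = 14.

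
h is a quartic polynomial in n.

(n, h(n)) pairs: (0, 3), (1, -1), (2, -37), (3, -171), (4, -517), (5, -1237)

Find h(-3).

-237

First differences: -4, -36, -134, -346, -720. Second differences: -32, -98, -212, -374. Third differences: -66, -114, -162. Fourth differences: -48, -48.
Level-4 differences are constant, so h has degree 4.
Fitting a degree-4 polynomial gives h(n) = -2n^4 + n³ - 5n² + 2n + 3.
Then h(-3) = -237.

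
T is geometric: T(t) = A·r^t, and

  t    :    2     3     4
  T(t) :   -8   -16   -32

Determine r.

2

Consecutive ratio: -16/(-8) = 2, and -32/(-16) = 2, so r = 2.
Then A·2^2 = -8 gives A = -2, and T(t) = -2·2^t.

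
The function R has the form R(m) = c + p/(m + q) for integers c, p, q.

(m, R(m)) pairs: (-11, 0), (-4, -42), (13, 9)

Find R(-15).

(R(m) − c)(m + q) = p for each data point; the three points give a linear system in c and q, then p follows.
Solving: c = 6, q = 3, p = 48, so R(m) = 6 + 48/(m + 3).
Then R(-15) = 6 + 48/(-12) = 2.

2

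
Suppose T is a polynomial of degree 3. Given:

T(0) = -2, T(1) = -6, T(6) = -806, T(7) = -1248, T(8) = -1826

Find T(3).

Write T(k) = ak³ + bk² + ck + d; the 5 given values yield a linear system in the 4 coefficients.
Solving, T(k) = -3k³ - 5k² + 4k - 2.
Then T(3) = -116.

-116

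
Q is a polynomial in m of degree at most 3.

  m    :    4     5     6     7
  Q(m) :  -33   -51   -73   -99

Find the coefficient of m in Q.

First differences: -18, -22, -26. Second differences: -4, -4.
Level-2 differences are constant, so Q has degree 2.
Fitting a degree-2 polynomial gives Q(m) = -2m² - 1.
The coefficient of m is 0.

0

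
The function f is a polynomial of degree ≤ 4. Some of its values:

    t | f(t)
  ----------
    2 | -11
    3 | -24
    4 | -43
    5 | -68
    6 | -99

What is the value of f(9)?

First differences: -13, -19, -25, -31. Second differences: -6, -6, -6.
Level-2 differences are constant, so f has degree 2.
Fitting a degree-2 polynomial gives f(t) = -3t² + 2t - 3.
Then f(9) = -228.

-228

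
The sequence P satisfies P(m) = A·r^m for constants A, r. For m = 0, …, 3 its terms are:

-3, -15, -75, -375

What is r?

Consecutive ratio: -15/(-3) = 5, and -75/(-15) = 5, so r = 5.
Then A·5^0 = -3 gives A = -3, and P(m) = -3·5^m.

5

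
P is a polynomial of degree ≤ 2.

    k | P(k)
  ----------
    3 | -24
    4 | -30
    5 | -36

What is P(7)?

-48

First differences: -6, -6.
Level-1 differences are constant, so P has degree 1.
Fitting a degree-1 polynomial gives P(k) = -6k - 6.
Then P(7) = -48.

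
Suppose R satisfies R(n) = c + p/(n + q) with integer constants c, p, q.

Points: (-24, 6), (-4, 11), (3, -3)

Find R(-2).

17

(R(n) − c)(n + q) = p for each data point; the three points give a linear system in c and q, then p follows.
Solving: c = 5, q = 0, p = -24, so R(n) = 5 − 24/(n + 0).
Then R(-2) = 5 − 24/(-2) = 17.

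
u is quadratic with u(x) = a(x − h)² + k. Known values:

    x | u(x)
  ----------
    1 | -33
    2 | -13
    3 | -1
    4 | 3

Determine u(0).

-61

First differences 20, 12, 4; second difference -8 = 2a, so a = -4.
Expanding, the x-coefficient is −2ah = 8h; matching it to the data gives h = 4, and then k = 3.
So u(x) = -4(x − 4)² + 3.
u(0) = -4·(-4)² + 3 = -61.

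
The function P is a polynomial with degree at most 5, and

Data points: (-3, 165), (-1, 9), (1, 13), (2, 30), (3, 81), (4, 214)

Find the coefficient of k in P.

4

Write P(k) = ak^5 + bk^4 + ck³ + dk² + ek + p; the 6 given values yield a linear system in the 6 coefficients.
Solving, the leading coefficient vanishes, and P(k) = k^4 - 2k³ + 4k² + 4k + 6.
The coefficient of k is 4.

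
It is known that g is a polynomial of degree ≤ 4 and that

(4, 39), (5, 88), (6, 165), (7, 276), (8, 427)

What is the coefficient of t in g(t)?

-3

First differences: 49, 77, 111, 151. Second differences: 28, 34, 40. Third differences: 6, 6.
Level-3 differences are constant, so g has degree 3.
Fitting a degree-3 polynomial gives g(t) = t³ - t² - 3t + 3.
The coefficient of t is -3.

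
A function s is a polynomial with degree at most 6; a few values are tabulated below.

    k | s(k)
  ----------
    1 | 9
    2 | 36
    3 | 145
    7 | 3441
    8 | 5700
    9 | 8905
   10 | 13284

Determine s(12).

Write s(k) = ak^6 + bk^5 + ck^4 + dk³ + ek² + pk + q; the 7 given values yield a linear system in the 7 coefficients.
Solving, the top 2 coefficients vanish, and s(k) = k^4 + 4k³ - 8k² + 8k + 4.
Then s(12) = 26596.

26596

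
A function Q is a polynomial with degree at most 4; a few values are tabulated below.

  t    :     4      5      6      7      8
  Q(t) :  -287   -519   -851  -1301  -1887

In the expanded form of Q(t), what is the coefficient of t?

-4

Write Q(t) = at^4 + bt³ + ct² + dt + e; the 5 given values yield a linear system in the 5 coefficients.
Solving, the leading coefficient vanishes, and Q(t) = -3t³ - 5t² - 4t + 1.
The coefficient of t is -4.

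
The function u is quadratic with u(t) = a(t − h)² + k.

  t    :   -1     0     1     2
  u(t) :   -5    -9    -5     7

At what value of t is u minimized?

First differences -4, 4, 12; second difference 8 = 2a, so a = 4.
Expanding, the t-coefficient is −2ah = -8h; matching it to the data gives h = 0, and then k = -9.
So u(t) = 4(t + 0)² − 9.
Hence h = 0.

0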